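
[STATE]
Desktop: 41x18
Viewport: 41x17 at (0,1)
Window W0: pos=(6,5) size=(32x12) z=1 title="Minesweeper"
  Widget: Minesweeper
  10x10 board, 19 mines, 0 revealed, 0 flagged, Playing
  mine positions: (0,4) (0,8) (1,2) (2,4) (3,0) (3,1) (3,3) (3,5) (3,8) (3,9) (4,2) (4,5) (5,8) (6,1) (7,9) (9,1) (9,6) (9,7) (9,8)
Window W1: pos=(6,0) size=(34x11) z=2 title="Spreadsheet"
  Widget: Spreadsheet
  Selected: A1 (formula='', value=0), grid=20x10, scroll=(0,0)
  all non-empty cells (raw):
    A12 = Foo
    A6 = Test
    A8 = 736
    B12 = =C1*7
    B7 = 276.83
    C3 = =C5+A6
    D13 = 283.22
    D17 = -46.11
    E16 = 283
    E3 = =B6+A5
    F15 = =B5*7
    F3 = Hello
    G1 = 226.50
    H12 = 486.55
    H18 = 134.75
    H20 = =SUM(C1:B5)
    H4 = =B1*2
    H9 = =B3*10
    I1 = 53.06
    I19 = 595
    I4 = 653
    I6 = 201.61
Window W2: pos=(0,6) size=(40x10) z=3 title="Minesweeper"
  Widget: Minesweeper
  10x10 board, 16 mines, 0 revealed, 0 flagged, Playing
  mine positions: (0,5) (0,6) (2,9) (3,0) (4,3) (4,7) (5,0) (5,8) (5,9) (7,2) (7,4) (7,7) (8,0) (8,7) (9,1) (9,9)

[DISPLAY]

      ┃ Spreadsheet                    ┃ 
      ┠────────────────────────────────┨ 
      ┃A1:                             ┃ 
      ┃       A       B       C       D┃ 
      ┃--------------------------------┃ 
┏━━━━━━━━━━━━━━━━━━━━━━━━━━━━━━━━━━━━━━┓ 
┃ Minesweeper                          ┃ 
┠──────────────────────────────────────┨ 
┃■■■■■■■■■■                            ┃ 
┃■■■■■■■■■■                            ┃ 
┃■■■■■■■■■■                            ┃ 
┃■■■■■■■■■■                            ┃ 
┃■■■■■■■■■■                            ┃ 
┃■■■■■■■■■■                            ┃ 
┗━━━━━━━━━━━━━━━━━━━━━━━━━━━━━━━━━━━━━━┛ 
      ┗━━━━━━━━━━━━━━━━━━━━━━━━━━━━━━┛   
                                         


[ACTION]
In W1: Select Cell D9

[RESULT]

      ┃ Spreadsheet                    ┃ 
      ┠────────────────────────────────┨ 
      ┃D9:                             ┃ 
      ┃       A       B       C       D┃ 
      ┃--------------------------------┃ 
┏━━━━━━━━━━━━━━━━━━━━━━━━━━━━━━━━━━━━━━┓ 
┃ Minesweeper                          ┃ 
┠──────────────────────────────────────┨ 
┃■■■■■■■■■■                            ┃ 
┃■■■■■■■■■■                            ┃ 
┃■■■■■■■■■■                            ┃ 
┃■■■■■■■■■■                            ┃ 
┃■■■■■■■■■■                            ┃ 
┃■■■■■■■■■■                            ┃ 
┗━━━━━━━━━━━━━━━━━━━━━━━━━━━━━━━━━━━━━━┛ 
      ┗━━━━━━━━━━━━━━━━━━━━━━━━━━━━━━┛   
                                         


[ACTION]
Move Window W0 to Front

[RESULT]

      ┃ Spreadsheet                    ┃ 
      ┠────────────────────────────────┨ 
      ┃D9:                             ┃ 
      ┃       A       B       C       D┃ 
      ┏━━━━━━━━━━━━━━━━━━━━━━━━━━━━━━┓-┃ 
┏━━━━━┃ Minesweeper                  ┃━┓ 
┃ Mine┠──────────────────────────────┨ ┃ 
┠─────┃■■■■■■■■■■                    ┃─┨ 
┃■■■■■┃■■■■■■■■■■                    ┃ ┃ 
┃■■■■■┃■■■■■■■■■■                    ┃ ┃ 
┃■■■■■┃■■■■■■■■■■                    ┃ ┃ 
┃■■■■■┃■■■■■■■■■■                    ┃ ┃ 
┃■■■■■┃■■■■■■■■■■                    ┃ ┃ 
┃■■■■■┃■■■■■■■■■■                    ┃ ┃ 
┗━━━━━┃■■■■■■■■■■                    ┃━┛ 
      ┗━━━━━━━━━━━━━━━━━━━━━━━━━━━━━━┛   
                                         


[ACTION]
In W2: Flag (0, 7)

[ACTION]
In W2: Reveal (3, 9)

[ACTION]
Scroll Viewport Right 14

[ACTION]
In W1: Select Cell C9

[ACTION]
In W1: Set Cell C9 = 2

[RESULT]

      ┃ Spreadsheet                    ┃ 
      ┠────────────────────────────────┨ 
      ┃C9: 2                           ┃ 
      ┃       A       B       C       D┃ 
      ┏━━━━━━━━━━━━━━━━━━━━━━━━━━━━━━┓-┃ 
┏━━━━━┃ Minesweeper                  ┃━┓ 
┃ Mine┠──────────────────────────────┨ ┃ 
┠─────┃■■■■■■■■■■                    ┃─┨ 
┃■■■■■┃■■■■■■■■■■                    ┃ ┃ 
┃■■■■■┃■■■■■■■■■■                    ┃ ┃ 
┃■■■■■┃■■■■■■■■■■                    ┃ ┃ 
┃■■■■■┃■■■■■■■■■■                    ┃ ┃ 
┃■■■■■┃■■■■■■■■■■                    ┃ ┃ 
┃■■■■■┃■■■■■■■■■■                    ┃ ┃ 
┗━━━━━┃■■■■■■■■■■                    ┃━┛ 
      ┗━━━━━━━━━━━━━━━━━━━━━━━━━━━━━━┛   
                                         


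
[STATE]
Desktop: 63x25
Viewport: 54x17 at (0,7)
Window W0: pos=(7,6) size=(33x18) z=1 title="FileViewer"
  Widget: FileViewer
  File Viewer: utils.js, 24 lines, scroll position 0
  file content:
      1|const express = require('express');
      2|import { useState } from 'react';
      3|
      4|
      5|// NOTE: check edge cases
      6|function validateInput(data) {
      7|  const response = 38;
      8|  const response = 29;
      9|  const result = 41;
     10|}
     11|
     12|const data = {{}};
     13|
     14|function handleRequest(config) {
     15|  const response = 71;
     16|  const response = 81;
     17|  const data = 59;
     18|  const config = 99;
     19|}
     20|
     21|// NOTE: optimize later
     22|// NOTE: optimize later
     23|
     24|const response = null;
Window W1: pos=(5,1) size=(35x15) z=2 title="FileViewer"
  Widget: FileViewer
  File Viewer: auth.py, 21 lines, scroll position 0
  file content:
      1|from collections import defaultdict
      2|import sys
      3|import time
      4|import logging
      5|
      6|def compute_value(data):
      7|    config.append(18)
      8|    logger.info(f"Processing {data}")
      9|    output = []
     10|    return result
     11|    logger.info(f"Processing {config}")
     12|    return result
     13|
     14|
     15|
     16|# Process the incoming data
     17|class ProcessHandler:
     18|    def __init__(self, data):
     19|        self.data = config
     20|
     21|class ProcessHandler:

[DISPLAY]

     ┃import logging                  ░┃              
     ┃                                ░┃              
     ┃def compute_value(data):        ░┃              
     ┃    config.append(18)           ░┃              
     ┃    logger.info(f"Processing {da░┃              
     ┃    output = []                 ░┃              
     ┃    return result               ░┃              
     ┃    logger.info(f"Processing {co▼┃              
     ┗━━━━━━━━━━━━━━━━━━━━━━━━━━━━━━━━━┛              
       ┃  const response = 29;        ░┃              
       ┃  const result = 41;          ░┃              
       ┃}                             ░┃              
       ┃                              ░┃              
       ┃const data = {{}};            ░┃              
       ┃                              ░┃              
       ┃function handleRequest(config)▼┃              
       ┗━━━━━━━━━━━━━━━━━━━━━━━━━━━━━━━┛              


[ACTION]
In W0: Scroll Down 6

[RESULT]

     ┃import logging                  ░┃              
     ┃                                ░┃              
     ┃def compute_value(data):        ░┃              
     ┃    config.append(18)           ░┃              
     ┃    logger.info(f"Processing {da░┃              
     ┃    output = []                 ░┃              
     ┃    return result               ░┃              
     ┃    logger.info(f"Processing {co▼┃              
     ┗━━━━━━━━━━━━━━━━━━━━━━━━━━━━━━━━━┛              
       ┃function handleRequest(config)░┃              
       ┃  const response = 71;        █┃              
       ┃  const response = 81;        ░┃              
       ┃  const data = 59;            ░┃              
       ┃  const config = 99;          ░┃              
       ┃}                             ░┃              
       ┃                              ▼┃              
       ┗━━━━━━━━━━━━━━━━━━━━━━━━━━━━━━━┛              


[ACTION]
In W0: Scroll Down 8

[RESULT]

     ┃import logging                  ░┃              
     ┃                                ░┃              
     ┃def compute_value(data):        ░┃              
     ┃    config.append(18)           ░┃              
     ┃    logger.info(f"Processing {da░┃              
     ┃    output = []                 ░┃              
     ┃    return result               ░┃              
     ┃    logger.info(f"Processing {co▼┃              
     ┗━━━━━━━━━━━━━━━━━━━━━━━━━━━━━━━━━┛              
       ┃  const config = 99;          ░┃              
       ┃}                             ░┃              
       ┃                              ░┃              
       ┃// NOTE: optimize later       ░┃              
       ┃// NOTE: optimize later       ░┃              
       ┃                              █┃              
       ┃const response = null;        ▼┃              
       ┗━━━━━━━━━━━━━━━━━━━━━━━━━━━━━━━┛              


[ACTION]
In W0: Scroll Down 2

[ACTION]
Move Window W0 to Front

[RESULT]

     ┃i┃ FileViewer                    ┃              
     ┃ ┠───────────────────────────────┨              
     ┃d┃                              ▲┃              
     ┃ ┃const data = {{}};            ░┃              
     ┃ ┃                              ░┃              
     ┃ ┃function handleRequest(config)░┃              
     ┃ ┃  const response = 71;        ░┃              
     ┃ ┃  const response = 81;        ░┃              
     ┗━┃  const data = 59;            ░┃              
       ┃  const config = 99;          ░┃              
       ┃}                             ░┃              
       ┃                              ░┃              
       ┃// NOTE: optimize later       ░┃              
       ┃// NOTE: optimize later       ░┃              
       ┃                              █┃              
       ┃const response = null;        ▼┃              
       ┗━━━━━━━━━━━━━━━━━━━━━━━━━━━━━━━┛              


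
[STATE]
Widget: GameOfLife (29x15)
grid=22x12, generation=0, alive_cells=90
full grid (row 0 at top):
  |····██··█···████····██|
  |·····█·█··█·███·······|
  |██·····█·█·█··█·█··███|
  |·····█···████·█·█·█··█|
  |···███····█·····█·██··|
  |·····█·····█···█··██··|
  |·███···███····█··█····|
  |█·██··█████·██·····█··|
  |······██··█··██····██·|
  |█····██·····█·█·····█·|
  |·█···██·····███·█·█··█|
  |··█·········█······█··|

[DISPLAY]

Gen: 0                       
····██··█···████····██       
·····█·█··█·███·······       
██·····█·█·█··█·█··███       
·····█···████·█·█·█··█       
···███····█·····█·██··       
·····█·····█···█··██··       
·███···███····█··█····       
█·██··█████·██·····█··       
······██··█··██····██·       
█····██·····█·█·····█·       
·█···██·····███·█·█··█       
··█·········█······█··       
                             
                             


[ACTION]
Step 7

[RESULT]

Gen: 7                       
····█··············█··       
··██··█············█··       
···█··············█·█·       
····███···███······██·       
·········█·██······█·█       
····███···███·······██       
·····██·····██········       
···········█··█·······       
············█··█······       
·············██·······       
····················██       
····················██       
                             
                             


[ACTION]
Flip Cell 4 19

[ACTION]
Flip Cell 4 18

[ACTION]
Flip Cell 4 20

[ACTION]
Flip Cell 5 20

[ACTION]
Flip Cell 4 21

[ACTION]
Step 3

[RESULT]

Gen: 10                      
···██··············█··       
··█·█············██···       
·····█····███····███··       
···███···█··█·····███·       
···███······█·······█·       
····················█·       
·········█···█········       
··········█··██·······       
···········█···█······       
·············██·······       
····················██       
····················██       
                             
                             


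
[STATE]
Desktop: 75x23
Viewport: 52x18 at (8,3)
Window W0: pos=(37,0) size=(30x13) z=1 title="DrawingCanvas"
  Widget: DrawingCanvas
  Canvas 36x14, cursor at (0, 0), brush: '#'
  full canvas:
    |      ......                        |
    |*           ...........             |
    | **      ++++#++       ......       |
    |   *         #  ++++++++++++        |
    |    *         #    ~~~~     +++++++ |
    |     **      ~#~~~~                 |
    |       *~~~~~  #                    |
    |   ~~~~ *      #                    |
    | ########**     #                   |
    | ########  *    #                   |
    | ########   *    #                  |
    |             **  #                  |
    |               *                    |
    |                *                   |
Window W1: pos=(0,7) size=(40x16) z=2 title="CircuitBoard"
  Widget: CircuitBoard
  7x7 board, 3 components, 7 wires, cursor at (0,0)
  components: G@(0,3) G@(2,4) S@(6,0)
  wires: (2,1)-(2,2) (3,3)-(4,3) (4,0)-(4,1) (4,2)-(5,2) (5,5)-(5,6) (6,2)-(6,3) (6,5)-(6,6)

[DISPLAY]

                             ┃+     ......          
                             ┃*           ..........
                             ┃ **      ++++#++      
                             ┃   *         #  ++++++
━━━━━━━━━━━━━━━━━━━━━━━━━━━━━━━┓  *         #    ~~~
tBoard                         ┃   **      ~#~~~~   
───────────────────────────────┨     *~~~~~  #      
2 3 4 5 6                      ┃ ~~~~ *      #      
         G                     ┃#######**     #     
                               ┃━━━━━━━━━━━━━━━━━━━━
                               ┃                    
                               ┃                    
 · ─ ·       G                 ┃                    
                               ┃                    
         ·                     ┃                    
         │                     ┃                    
 ·   ·   ·                     ┃                    
     │                         ┃                    


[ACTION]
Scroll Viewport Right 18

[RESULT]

              ┃+     ......                ┃        
              ┃*           ...........     ┃        
              ┃ **      ++++#++       .....┃        
              ┃   *         #  ++++++++++++┃        
━━━━━━━━━━━━━━━━┓  *         #    ~~~~     ┃        
                ┃   **      ~#~~~~         ┃        
────────────────┨     *~~~~~  #            ┃        
                ┃ ~~~~ *      #            ┃        
                ┃#######**     #           ┃        
                ┃━━━━━━━━━━━━━━━━━━━━━━━━━━┛        
                ┃                                   
                ┃                                   
                ┃                                   
                ┃                                   
                ┃                                   
                ┃                                   
                ┃                                   
                ┃                                   


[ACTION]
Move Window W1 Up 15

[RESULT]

                ┃    ......                ┃        
                ┃          ...........     ┃        
                ┃*      ++++#++       .....┃        
                ┃ *         #  ++++++++++++┃        
                ┃  *         #    ~~~~     ┃        
                ┃   **      ~#~~~~         ┃        
                ┃     *~~~~~  #            ┃        
                ┃ ~~~~ *      #            ┃        
                ┃#######**     #           ┃        
                ┃━━━━━━━━━━━━━━━━━━━━━━━━━━┛        
                ┃                                   
  · ─ ·         ┃                                   
━━━━━━━━━━━━━━━━┛                                   
                                                    
                                                    
                                                    
                                                    
                                                    


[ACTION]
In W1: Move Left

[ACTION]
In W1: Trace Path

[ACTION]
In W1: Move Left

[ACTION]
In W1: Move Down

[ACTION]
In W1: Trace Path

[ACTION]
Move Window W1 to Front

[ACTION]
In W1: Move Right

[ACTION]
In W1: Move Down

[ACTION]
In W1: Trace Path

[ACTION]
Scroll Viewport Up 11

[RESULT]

━━━━━━━━━━━━━━━━┓━━━━━━━━━━━━━━━━━━━━━━━━━━┓        
                ┃rawingCanvas              ┃        
────────────────┨──────────────────────────┨        
                ┃    ......                ┃        
                ┃          ...........     ┃        
                ┃*      ++++#++       .....┃        
                ┃ *         #  ++++++++++++┃        
                ┃  *         #    ~~~~     ┃        
                ┃   **      ~#~~~~         ┃        
                ┃     *~~~~~  #            ┃        
                ┃ ~~~~ *      #            ┃        
                ┃#######**     #           ┃        
                ┃━━━━━━━━━━━━━━━━━━━━━━━━━━┛        
                ┃                                   
  · ─ ·         ┃                                   
━━━━━━━━━━━━━━━━┛                                   
                                                    
                                                    


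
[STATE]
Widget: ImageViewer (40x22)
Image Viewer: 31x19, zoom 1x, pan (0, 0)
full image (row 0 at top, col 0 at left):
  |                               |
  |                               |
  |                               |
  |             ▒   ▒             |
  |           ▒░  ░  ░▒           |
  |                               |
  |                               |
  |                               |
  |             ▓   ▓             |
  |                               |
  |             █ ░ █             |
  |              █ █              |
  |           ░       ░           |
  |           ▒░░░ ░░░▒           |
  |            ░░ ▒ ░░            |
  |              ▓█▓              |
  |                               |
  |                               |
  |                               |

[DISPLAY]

                                        
                                        
                                        
             ▒   ▒                      
           ▒░  ░  ░▒                    
                                        
                                        
                                        
             ▓   ▓                      
                                        
             █ ░ █                      
              █ █                       
           ░       ░                    
           ▒░░░ ░░░▒                    
            ░░ ▒ ░░                     
              ▓█▓                       
                                        
                                        
                                        
                                        
                                        
                                        


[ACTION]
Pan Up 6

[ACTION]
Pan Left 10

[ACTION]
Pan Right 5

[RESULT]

                                        
                                        
                                        
        ▒   ▒                           
      ▒░  ░  ░▒                         
                                        
                                        
                                        
        ▓   ▓                           
                                        
        █ ░ █                           
         █ █                            
      ░       ░                         
      ▒░░░ ░░░▒                         
       ░░ ▒ ░░                          
         ▓█▓                            
                                        
                                        
                                        
                                        
                                        
                                        


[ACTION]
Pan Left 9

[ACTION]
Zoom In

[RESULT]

                                        
                                        
                                        
                                        
                                        
                                        
                          ▒▒      ▒▒    
                          ▒▒      ▒▒    
                      ▒▒░░    ░░    ░░▒▒
                      ▒▒░░    ░░    ░░▒▒
                                        
                                        
                                        
                                        
                                        
                                        
                          ▓▓      ▓▓    
                          ▓▓      ▓▓    
                                        
                                        
                          ██  ░░  ██    
                          ██  ░░  ██    


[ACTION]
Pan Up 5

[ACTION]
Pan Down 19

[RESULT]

                                        
                          ██  ░░  ██    
                          ██  ░░  ██    
                            ██  ██      
                            ██  ██      
                      ░░              ░░
                      ░░              ░░
                      ▒▒░░░░░░  ░░░░░░▒▒
                      ▒▒░░░░░░  ░░░░░░▒▒
                        ░░░░  ▒▒  ░░░░  
                        ░░░░  ▒▒  ░░░░  
                            ▓▓██▓▓      
                            ▓▓██▓▓      
                                        
                                        
                                        
                                        
                                        
                                        
                                        
                                        
                                        


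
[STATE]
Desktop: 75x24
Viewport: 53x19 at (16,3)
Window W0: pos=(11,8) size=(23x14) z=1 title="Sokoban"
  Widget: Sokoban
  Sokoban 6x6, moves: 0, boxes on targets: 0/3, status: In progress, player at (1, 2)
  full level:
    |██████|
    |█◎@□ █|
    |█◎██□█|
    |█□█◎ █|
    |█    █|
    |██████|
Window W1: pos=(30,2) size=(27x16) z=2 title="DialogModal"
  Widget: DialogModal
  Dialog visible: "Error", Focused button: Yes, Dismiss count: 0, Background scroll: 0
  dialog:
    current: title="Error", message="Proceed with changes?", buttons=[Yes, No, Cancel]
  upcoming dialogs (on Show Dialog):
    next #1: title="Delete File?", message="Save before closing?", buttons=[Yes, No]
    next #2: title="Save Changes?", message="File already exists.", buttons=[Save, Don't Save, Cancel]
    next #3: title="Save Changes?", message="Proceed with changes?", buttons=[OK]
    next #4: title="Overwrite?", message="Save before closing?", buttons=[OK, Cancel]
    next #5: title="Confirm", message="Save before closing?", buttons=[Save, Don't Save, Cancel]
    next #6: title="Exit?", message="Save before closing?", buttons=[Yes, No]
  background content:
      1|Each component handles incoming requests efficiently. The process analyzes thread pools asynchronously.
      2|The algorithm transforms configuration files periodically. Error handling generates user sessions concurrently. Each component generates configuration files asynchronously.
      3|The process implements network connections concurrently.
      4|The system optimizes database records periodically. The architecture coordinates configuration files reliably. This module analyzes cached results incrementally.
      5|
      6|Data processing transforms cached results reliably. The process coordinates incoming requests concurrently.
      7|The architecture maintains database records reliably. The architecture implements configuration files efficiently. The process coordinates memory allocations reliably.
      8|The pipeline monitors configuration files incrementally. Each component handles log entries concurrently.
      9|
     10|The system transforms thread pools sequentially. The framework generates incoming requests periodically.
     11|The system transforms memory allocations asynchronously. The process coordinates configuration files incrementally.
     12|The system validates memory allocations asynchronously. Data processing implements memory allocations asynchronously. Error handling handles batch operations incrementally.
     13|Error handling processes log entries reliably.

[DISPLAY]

              ┃ DialogModal             ┃            
              ┠─────────────────────────┨            
              ┃Each component handles in┃            
              ┃The algorithm transforms ┃            
              ┃The process implements ne┃            
━━━━━━━━━━━━━━┃Th┌───────────────────┐ta┃            
oban          ┃  │       Error       │  ┃            
──────────────┃Da│Proceed with change│rm┃            
██            ┃Th│[Yes]  No   Cancel │in┃            
 █            ┃Th└───────────────────┘on┃            
□█            ┃                         ┃            
 █            ┃The system transforms thr┃            
 █            ┃The system transforms mem┃            
██            ┃The system validates memo┃            
s: 0  0/3     ┗━━━━━━━━━━━━━━━━━━━━━━━━━┛            
                 ┃                                   
                 ┃                                   
                 ┃                                   
━━━━━━━━━━━━━━━━━┛                                   


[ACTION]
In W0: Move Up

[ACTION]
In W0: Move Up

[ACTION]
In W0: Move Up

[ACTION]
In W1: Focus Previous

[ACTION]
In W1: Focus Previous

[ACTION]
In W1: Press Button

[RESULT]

              ┃ DialogModal             ┃            
              ┠─────────────────────────┨            
              ┃Each component handles in┃            
              ┃The algorithm transforms ┃            
              ┃The process implements ne┃            
━━━━━━━━━━━━━━┃The system optimizes data┃            
oban          ┃                         ┃            
──────────────┃Data processing transform┃            
██            ┃The architecture maintain┃            
 █            ┃The pipeline monitors con┃            
□█            ┃                         ┃            
 █            ┃The system transforms thr┃            
 █            ┃The system transforms mem┃            
██            ┃The system validates memo┃            
s: 0  0/3     ┗━━━━━━━━━━━━━━━━━━━━━━━━━┛            
                 ┃                                   
                 ┃                                   
                 ┃                                   
━━━━━━━━━━━━━━━━━┛                                   


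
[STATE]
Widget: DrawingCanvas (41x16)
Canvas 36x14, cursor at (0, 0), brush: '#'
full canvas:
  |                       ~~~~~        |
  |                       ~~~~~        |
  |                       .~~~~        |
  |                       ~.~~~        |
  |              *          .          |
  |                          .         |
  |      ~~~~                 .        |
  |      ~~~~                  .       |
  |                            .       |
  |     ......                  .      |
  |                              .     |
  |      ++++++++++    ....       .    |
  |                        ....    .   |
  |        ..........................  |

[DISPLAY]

+                      ~~~~~             
                       ~~~~~             
                       .~~~~             
                       ~.~~~             
              *          .               
                          .              
      ~~~~                 .             
      ~~~~                  .            
                            .            
     ......                  .           
                              .          
      ++++++++++    ....       .         
                        ....    .        
        ..........................       
                                         
                                         


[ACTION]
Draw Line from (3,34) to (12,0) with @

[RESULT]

+                      ~~~~~             
                       ~~~~~             
                       .~~~~             
                       ~.~~~     @@      
              *          .   @@@@        
                         @@@@            
      ~~~~           @@@@  .             
      ~~~~       @@@@       .            
              @@@           .            
     .....@@@@               .           
      @@@@                    .          
  @@@@++++++++++    ....       .         
@@                      ....    .        
        ..........................       
                                         
                                         


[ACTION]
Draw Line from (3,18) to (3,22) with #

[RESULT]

+                      ~~~~~             
                       ~~~~~             
                       .~~~~             
                  #####~.~~~     @@      
              *          .   @@@@        
                         @@@@            
      ~~~~           @@@@  .             
      ~~~~       @@@@       .            
              @@@           .            
     .....@@@@               .           
      @@@@                    .          
  @@@@++++++++++    ....       .         
@@                      ....    .        
        ..........................       
                                         
                                         


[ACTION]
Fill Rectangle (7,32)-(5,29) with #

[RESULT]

+                      ~~~~~             
                       ~~~~~             
                       .~~~~             
                  #####~.~~~     @@      
              *          .   @@@@        
                         @@@@####        
      ~~~~           @@@@  . ####        
      ~~~~       @@@@       .####        
              @@@           .            
     .....@@@@               .           
      @@@@                    .          
  @@@@++++++++++    ....       .         
@@                      ....    .        
        ..........................       
                                         
                                         


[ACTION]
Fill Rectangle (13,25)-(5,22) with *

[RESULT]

+                      ~~~~~             
                       ~~~~~             
                       .~~~~             
                  #####~.~~~     @@      
              *          .   @@@@        
                      ****@@@####        
      ~~~~           @**** . ####        
      ~~~~       @@@@ ****  .####        
              @@@     ****  .            
     .....@@@@        ****   .           
      @@@@            ****    .          
  @@@@++++++++++    ..****     .         
@@                    ****..    .        
        ..............****........       
                                         
                                         


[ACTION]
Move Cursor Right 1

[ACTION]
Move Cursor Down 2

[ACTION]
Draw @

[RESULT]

                       ~~~~~             
                       ~~~~~             
 @                     .~~~~             
                  #####~.~~~     @@      
              *          .   @@@@        
                      ****@@@####        
      ~~~~           @**** . ####        
      ~~~~       @@@@ ****  .####        
              @@@     ****  .            
     .....@@@@        ****   .           
      @@@@            ****    .          
  @@@@++++++++++    ..****     .         
@@                    ****..    .        
        ..............****........       
                                         
                                         


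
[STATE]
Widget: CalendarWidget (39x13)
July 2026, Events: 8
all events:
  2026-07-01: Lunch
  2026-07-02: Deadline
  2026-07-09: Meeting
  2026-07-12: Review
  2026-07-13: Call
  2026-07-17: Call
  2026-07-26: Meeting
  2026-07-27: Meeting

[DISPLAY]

               July 2026               
Mo Tu We Th Fr Sa Su                   
       1*  2*  3  4  5                 
 6  7  8  9* 10 11 12*                 
13* 14 15 16 17* 18 19                 
20 21 22 23 24 25 26*                  
27* 28 29 30 31                        
                                       
                                       
                                       
                                       
                                       
                                       


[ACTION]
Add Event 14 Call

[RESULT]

               July 2026               
Mo Tu We Th Fr Sa Su                   
       1*  2*  3  4  5                 
 6  7  8  9* 10 11 12*                 
13* 14* 15 16 17* 18 19                
20 21 22 23 24 25 26*                  
27* 28 29 30 31                        
                                       
                                       
                                       
                                       
                                       
                                       


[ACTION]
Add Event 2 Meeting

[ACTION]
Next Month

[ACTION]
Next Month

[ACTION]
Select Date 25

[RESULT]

             September 2026            
Mo Tu We Th Fr Sa Su                   
    1  2  3  4  5  6                   
 7  8  9 10 11 12 13                   
14 15 16 17 18 19 20                   
21 22 23 24 [25] 26 27                 
28 29 30                               
                                       
                                       
                                       
                                       
                                       
                                       


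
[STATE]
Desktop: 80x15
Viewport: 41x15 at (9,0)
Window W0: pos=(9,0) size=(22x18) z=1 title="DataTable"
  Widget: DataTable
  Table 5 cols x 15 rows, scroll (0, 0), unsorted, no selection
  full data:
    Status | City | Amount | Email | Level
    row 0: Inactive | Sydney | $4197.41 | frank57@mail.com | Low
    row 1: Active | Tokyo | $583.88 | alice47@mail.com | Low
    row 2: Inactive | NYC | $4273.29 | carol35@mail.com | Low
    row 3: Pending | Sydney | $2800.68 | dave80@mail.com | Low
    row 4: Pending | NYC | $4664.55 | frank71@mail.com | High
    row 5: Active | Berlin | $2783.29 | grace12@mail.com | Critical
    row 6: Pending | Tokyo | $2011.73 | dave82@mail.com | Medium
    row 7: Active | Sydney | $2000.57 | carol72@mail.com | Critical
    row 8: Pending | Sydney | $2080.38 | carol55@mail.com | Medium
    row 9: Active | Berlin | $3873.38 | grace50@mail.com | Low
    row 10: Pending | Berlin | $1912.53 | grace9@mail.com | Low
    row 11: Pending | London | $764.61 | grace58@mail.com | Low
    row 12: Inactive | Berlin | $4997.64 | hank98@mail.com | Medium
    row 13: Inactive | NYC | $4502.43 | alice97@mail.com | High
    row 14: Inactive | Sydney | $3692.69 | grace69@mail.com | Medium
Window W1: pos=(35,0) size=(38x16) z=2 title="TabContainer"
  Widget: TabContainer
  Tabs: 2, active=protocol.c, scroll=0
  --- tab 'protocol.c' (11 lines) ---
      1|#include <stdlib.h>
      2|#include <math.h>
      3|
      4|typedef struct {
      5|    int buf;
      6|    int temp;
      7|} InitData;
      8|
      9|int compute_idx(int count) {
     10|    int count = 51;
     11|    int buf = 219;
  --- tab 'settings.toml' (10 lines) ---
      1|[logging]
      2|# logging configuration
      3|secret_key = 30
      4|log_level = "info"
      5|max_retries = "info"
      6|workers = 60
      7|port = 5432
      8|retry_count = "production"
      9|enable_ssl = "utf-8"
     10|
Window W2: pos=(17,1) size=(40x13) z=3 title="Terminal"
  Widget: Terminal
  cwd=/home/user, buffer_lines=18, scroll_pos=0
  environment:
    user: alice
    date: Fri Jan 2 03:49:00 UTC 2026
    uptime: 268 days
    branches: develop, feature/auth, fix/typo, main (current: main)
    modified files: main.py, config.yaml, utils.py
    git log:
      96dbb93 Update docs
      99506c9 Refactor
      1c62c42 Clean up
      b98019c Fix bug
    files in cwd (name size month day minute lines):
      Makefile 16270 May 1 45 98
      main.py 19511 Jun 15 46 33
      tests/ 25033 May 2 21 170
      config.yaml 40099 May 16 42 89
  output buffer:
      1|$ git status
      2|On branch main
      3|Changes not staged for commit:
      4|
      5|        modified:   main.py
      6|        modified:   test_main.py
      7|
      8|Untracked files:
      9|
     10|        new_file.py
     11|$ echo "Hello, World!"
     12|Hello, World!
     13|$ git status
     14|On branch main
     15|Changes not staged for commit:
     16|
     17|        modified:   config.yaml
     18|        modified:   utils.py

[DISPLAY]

┏━━━━━━━━━━━━━━━━━━━━┓    ┏━━━━━━━━━━━━━━
┃ DataTa┏━━━━━━━━━━━━━━━━━━━━━━━━━━━━━━━━
┠───────┃ Terminal                       
┃Status ┠────────────────────────────────
┃───────┃$ git status                    
┃Inactiv┃On branch main                  
┃Active ┃Changes not staged for commit:  
┃Inactiv┃                                
┃Pending┃        modified:   main.py     
┃Pending┃        modified:   test_main.py
┃Active ┃                                
┃Pending┃Untracked files:                
┃Active ┃                                
┃Pending┗━━━━━━━━━━━━━━━━━━━━━━━━━━━━━━━━
┃Active  │Berlin│$387┃    ┃    int count 


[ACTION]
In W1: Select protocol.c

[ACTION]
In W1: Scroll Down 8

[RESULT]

┏━━━━━━━━━━━━━━━━━━━━┓    ┏━━━━━━━━━━━━━━
┃ DataTa┏━━━━━━━━━━━━━━━━━━━━━━━━━━━━━━━━
┠───────┃ Terminal                       
┃Status ┠────────────────────────────────
┃───────┃$ git status                    
┃Inactiv┃On branch main                  
┃Active ┃Changes not staged for commit:  
┃Inactiv┃                                
┃Pending┃        modified:   main.py     
┃Pending┃        modified:   test_main.py
┃Active ┃                                
┃Pending┃Untracked files:                
┃Active ┃                                
┃Pending┗━━━━━━━━━━━━━━━━━━━━━━━━━━━━━━━━
┃Active  │Berlin│$387┃    ┃              


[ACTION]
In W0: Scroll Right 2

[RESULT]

┏━━━━━━━━━━━━━━━━━━━━┓    ┏━━━━━━━━━━━━━━
┃ DataTa┏━━━━━━━━━━━━━━━━━━━━━━━━━━━━━━━━
┠───────┃ Terminal                       
┃atus  │┠────────────────────────────────
┃──────┼┃$ git status                    
┃active│┃On branch main                  
┃tive  │┃Changes not staged for commit:  
┃active│┃                                
┃nding │┃        modified:   main.py     
┃nding │┃        modified:   test_main.py
┃tive  │┃                                
┃nding │┃Untracked files:                
┃tive  │┃                                
┃nding │┗━━━━━━━━━━━━━━━━━━━━━━━━━━━━━━━━
┃tive  │Berlin│$3873.┃    ┃              
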